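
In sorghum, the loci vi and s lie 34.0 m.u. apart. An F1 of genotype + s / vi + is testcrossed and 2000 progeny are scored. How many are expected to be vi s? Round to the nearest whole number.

340

A map distance of 34.0 m.u. corresponds to a recombination frequency of 0.340.
The F1 is + s / vi +, so vi s is a recombinant gamete class with expected frequency r/2 = 0.340/2 = 0.1700.
Expected number = 0.1700 × 2000 = 340.00 ≈ 340.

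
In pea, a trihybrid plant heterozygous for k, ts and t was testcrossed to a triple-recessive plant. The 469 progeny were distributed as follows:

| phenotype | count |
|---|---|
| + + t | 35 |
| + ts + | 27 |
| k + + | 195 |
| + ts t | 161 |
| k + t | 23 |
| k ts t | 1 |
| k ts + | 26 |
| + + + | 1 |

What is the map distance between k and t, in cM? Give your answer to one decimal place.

11.1 cM

The two most frequent reciprocal classes, k + + and + ts t, are the parental types, so the F1 was k + + / + ts t.
The two rarest classes, + + + and k ts t, are the double crossovers. Comparing them with the parentals, only the k allele has switched, so k is the middle locus and the order is ts – k – t.
Crossovers in the k–t interval produce the single-crossover classes k + t and + ts + (23 + 27 = 50) plus the double crossovers (2).
RF(k–t) = (50 + 2) / 469 = 52/469 = 0.1109 → 11.1 cM.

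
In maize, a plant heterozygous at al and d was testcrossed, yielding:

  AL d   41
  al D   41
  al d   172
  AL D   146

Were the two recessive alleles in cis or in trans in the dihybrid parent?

The two most frequent classes are AL D (146) and al d (172); these are the parental (non-recombinant) types.
So the F1 carried AL D on one chromosome and al d on the other — the recessive alleles are on the same chromosome (cis / coupling).

cis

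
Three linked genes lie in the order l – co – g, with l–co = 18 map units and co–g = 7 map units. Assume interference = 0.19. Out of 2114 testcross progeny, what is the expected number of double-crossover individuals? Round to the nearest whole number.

Map distances give recombination frequencies of 0.180 and 0.070 for the two intervals.
With interference 0.19 (so coincidence = 0.81), expected double-crossover frequency = 0.180 × 0.070 × 0.81 = 0.01021.
Expected number = 0.01021 × 2114 = 21.58 ≈ 22.

22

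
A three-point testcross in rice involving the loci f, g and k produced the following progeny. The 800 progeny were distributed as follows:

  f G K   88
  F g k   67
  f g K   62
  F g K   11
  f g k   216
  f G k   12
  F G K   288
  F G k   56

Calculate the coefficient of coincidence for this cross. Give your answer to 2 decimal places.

The two most frequent reciprocal classes, f g k and F G K, are the parental types, so the F1 was f g k / F G K.
The two rarest classes, f G k and F g K, are the double crossovers. Comparing them with the parentals, only the g allele has switched, so g is the middle locus and the order is k – g – f.
k–g: (118 + 23)/800 = 0.1762; g–f: (155 + 23)/800 = 0.2225.
Expected DCO frequency = 0.1762 × 0.2225 ≈ 0.03920; observed = 23/800 ≈ 0.02875.
Coefficient of coincidence = 0.02875/0.03920 ≈ 0.73.

0.73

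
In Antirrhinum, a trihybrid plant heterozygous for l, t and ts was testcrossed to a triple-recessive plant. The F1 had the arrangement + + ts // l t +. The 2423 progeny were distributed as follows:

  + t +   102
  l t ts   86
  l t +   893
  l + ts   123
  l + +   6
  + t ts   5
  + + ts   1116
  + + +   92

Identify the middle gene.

t

The two rarest classes, + t ts and l + +, are the double crossovers. Comparing them with the parentals, only the t allele has switched, so t is the middle locus and the order is l – t – ts.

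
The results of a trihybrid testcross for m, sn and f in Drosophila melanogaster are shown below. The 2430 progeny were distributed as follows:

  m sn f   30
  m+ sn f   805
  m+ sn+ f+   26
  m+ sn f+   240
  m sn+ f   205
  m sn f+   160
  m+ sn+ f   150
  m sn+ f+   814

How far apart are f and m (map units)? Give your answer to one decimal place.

The two most frequent reciprocal classes, m+ sn f and m sn+ f+, are the parental types, so the F1 was m+ sn f / m sn+ f+.
The two rarest classes, m sn f and m+ sn+ f+, are the double crossovers. Comparing them with the parentals, only the m allele has switched, so m is the middle locus and the order is sn – m – f.
Crossovers in the m–f interval produce the single-crossover classes m+ sn f+ and m sn+ f (240 + 205 = 445) plus the double crossovers (56).
RF(m–f) = (445 + 56) / 2430 = 501/2430 = 0.2062 → 20.6 map units.

20.6 map units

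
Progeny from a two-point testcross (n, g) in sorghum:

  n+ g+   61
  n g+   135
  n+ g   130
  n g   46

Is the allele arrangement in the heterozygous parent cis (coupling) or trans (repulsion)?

The two most frequent classes are n+ g (130) and n g+ (135); these are the parental (non-recombinant) types.
So the F1 carried n+ g on one chromosome and n g+ on the other — the recessive alleles are on opposite chromosomes (trans / repulsion).

trans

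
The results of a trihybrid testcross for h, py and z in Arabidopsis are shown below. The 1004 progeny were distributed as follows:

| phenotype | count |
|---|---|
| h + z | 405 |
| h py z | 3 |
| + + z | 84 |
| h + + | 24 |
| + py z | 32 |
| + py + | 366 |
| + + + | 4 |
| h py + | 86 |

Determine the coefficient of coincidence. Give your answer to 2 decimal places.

The two most frequent reciprocal classes, h + z and + py +, are the parental types, so the F1 was h + z / + py +.
The two rarest classes, h py z and + + +, are the double crossovers. Comparing them with the parentals, only the py allele has switched, so py is the middle locus and the order is z – py – h.
z–py: (56 + 7)/1004 = 0.0627; py–h: (170 + 7)/1004 = 0.1763.
Expected DCO frequency = 0.0627 × 0.1763 ≈ 0.01105; observed = 7/1004 ≈ 0.00697.
Coefficient of coincidence = 0.00697/0.01105 ≈ 0.63.

0.63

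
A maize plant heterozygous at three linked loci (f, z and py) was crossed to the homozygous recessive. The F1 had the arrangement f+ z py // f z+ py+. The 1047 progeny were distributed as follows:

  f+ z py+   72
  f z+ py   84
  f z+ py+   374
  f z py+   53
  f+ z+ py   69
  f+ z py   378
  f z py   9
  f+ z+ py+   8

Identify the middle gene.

The two rarest classes, f z py and f+ z+ py+, are the double crossovers. Comparing them with the parentals, only the f allele has switched, so f is the middle locus and the order is py – f – z.

f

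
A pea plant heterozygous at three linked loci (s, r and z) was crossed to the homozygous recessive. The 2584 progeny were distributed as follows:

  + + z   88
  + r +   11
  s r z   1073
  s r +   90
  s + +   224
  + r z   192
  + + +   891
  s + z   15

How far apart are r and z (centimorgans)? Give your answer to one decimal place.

7.9 centimorgans

The two most frequent reciprocal classes, + + + and s r z, are the parental types, so the F1 was + + + / s r z.
The two rarest classes, + r + and s + z, are the double crossovers. Comparing them with the parentals, only the r allele has switched, so r is the middle locus and the order is z – r – s.
Crossovers in the z–r interval produce the single-crossover classes + + z and s r + (88 + 90 = 178) plus the double crossovers (26).
RF(z–r) = (178 + 26) / 2584 = 204/2584 = 0.0789 → 7.9 centimorgans.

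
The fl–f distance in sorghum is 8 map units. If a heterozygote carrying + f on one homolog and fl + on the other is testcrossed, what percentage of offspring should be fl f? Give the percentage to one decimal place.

4.0%

A map distance of 8 map units corresponds to a recombination frequency of 0.080.
The F1 is + f / fl +, so fl f is a recombinant gamete class with expected frequency r/2 = 0.080/2 = 0.0400.
That is 0.0400 = 4.0% of the progeny.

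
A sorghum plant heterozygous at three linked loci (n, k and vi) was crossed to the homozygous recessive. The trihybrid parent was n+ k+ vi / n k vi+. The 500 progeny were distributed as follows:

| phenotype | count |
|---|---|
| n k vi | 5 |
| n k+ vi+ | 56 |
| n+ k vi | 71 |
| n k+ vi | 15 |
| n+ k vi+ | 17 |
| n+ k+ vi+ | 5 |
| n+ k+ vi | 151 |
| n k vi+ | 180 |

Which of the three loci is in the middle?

vi

The two rarest classes, n+ k+ vi+ and n k vi, are the double crossovers. Comparing them with the parentals, only the vi allele has switched, so vi is the middle locus and the order is n – vi – k.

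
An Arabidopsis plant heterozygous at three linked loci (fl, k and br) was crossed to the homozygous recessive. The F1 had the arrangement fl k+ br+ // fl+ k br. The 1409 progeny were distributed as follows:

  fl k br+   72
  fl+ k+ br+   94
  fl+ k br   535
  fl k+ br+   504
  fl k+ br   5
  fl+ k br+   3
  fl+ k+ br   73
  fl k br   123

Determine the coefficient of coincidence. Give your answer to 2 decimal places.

The two rarest classes, fl k+ br and fl+ k br+, are the double crossovers. Comparing them with the parentals, only the br allele has switched, so br is the middle locus and the order is k – br – fl.
k–br: (145 + 8)/1409 = 0.1086; br–fl: (217 + 8)/1409 = 0.1597.
Expected DCO frequency = 0.1086 × 0.1597 ≈ 0.01734; observed = 8/1409 ≈ 0.00568.
Coefficient of coincidence = 0.00568/0.01734 ≈ 0.33.

0.33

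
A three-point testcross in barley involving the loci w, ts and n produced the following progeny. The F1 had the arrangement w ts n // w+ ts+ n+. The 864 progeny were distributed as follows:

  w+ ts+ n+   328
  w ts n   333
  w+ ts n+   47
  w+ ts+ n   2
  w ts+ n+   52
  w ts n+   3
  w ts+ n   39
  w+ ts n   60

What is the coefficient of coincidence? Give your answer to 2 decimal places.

The two rarest classes, w ts n+ and w+ ts+ n, are the double crossovers. Comparing them with the parentals, only the n allele has switched, so n is the middle locus and the order is w – n – ts.
w–n: (112 + 5)/864 = 0.1354; n–ts: (86 + 5)/864 = 0.1053.
Expected DCO frequency = 0.1354 × 0.1053 ≈ 0.01426; observed = 5/864 ≈ 0.00579.
Coefficient of coincidence = 0.00579/0.01426 ≈ 0.41.

0.41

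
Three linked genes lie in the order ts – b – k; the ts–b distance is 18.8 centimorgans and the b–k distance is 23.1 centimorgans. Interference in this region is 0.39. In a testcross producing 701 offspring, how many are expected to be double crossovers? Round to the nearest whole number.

Map distances give recombination frequencies of 0.188 and 0.231 for the two intervals.
With interference 0.39 (so coincidence = 0.61), expected double-crossover frequency = 0.188 × 0.231 × 0.61 = 0.02649.
Expected number = 0.02649 × 701 = 18.57 ≈ 19.

19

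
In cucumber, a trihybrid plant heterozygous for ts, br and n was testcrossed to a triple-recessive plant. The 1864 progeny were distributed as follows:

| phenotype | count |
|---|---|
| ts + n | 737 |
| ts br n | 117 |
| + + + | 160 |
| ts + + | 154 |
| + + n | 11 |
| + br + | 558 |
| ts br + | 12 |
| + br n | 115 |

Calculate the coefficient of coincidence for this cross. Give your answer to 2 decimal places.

The two most frequent reciprocal classes, + br + and ts + n, are the parental types, so the F1 was + br + / ts + n.
The two rarest classes, ts br + and + + n, are the double crossovers. Comparing them with the parentals, only the ts allele has switched, so ts is the middle locus and the order is n – ts – br.
n–ts: (269 + 23)/1864 = 0.1567; ts–br: (277 + 23)/1864 = 0.1609.
Expected DCO frequency = 0.1567 × 0.1609 ≈ 0.02521; observed = 23/1864 ≈ 0.01234.
Coefficient of coincidence = 0.01234/0.02521 ≈ 0.49.

0.49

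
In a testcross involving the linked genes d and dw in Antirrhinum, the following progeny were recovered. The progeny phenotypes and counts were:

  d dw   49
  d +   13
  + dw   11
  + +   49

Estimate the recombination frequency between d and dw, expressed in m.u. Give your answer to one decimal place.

19.7 m.u.

The two most frequent classes, + + (49) and d dw (49), are the parental types, so the F1 was + + / d dw.
The recombinant classes are + dw and d +: 11 + 13 = 24.
Recombination frequency = 24/122 = 0.1967 ≈ 19.7%, i.e. 19.7 m.u.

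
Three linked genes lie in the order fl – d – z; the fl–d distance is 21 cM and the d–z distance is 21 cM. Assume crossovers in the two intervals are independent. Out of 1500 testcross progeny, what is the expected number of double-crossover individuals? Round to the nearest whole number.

66

Map distances give recombination frequencies of 0.210 and 0.210 for the two intervals.
With no interference, expected double-crossover frequency = 0.210 × 0.210 = 0.04410.
Expected number = 0.04410 × 1500 = 66.15 ≈ 66.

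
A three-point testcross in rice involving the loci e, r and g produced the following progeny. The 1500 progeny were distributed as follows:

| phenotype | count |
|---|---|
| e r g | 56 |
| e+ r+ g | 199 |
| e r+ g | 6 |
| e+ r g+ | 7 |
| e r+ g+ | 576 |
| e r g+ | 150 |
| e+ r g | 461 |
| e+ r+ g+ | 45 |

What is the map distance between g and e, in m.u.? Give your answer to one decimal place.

7.6 m.u.

The two most frequent reciprocal classes, e r+ g+ and e+ r g, are the parental types, so the F1 was e r+ g+ / e+ r g.
The two rarest classes, e r+ g and e+ r g+, are the double crossovers. Comparing them with the parentals, only the g allele has switched, so g is the middle locus and the order is e – g – r.
Crossovers in the e–g interval produce the single-crossover classes e+ r+ g+ and e r g (45 + 56 = 101) plus the double crossovers (13).
RF(e–g) = (101 + 13) / 1500 = 114/1500 = 0.0760 → 7.6 m.u.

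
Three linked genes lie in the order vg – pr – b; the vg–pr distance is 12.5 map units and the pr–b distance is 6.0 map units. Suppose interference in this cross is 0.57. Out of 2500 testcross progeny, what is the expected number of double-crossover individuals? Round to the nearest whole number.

Map distances give recombination frequencies of 0.125 and 0.060 for the two intervals.
With interference 0.57 (so coincidence = 0.43), expected double-crossover frequency = 0.125 × 0.060 × 0.43 = 0.00323.
Expected number = 0.00323 × 2500 = 8.06 ≈ 8.

8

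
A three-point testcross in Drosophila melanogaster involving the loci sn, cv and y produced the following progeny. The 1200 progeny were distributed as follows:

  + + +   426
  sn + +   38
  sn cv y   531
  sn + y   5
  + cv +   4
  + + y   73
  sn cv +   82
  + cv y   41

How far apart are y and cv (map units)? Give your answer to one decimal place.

13.7 map units

The two most frequent reciprocal classes, sn cv y and + + +, are the parental types, so the F1 was sn cv y / + + +.
The two rarest classes, sn + y and + cv +, are the double crossovers. Comparing them with the parentals, only the cv allele has switched, so cv is the middle locus and the order is y – cv – sn.
Crossovers in the y–cv interval produce the single-crossover classes sn cv + and + + y (82 + 73 = 155) plus the double crossovers (9).
RF(y–cv) = (155 + 9) / 1200 = 164/1200 = 0.1367 → 13.7 map units.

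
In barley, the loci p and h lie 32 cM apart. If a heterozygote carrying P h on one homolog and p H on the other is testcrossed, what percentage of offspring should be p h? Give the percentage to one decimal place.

A map distance of 32 cM corresponds to a recombination frequency of 0.320.
The F1 is P h / p H, so p h is a recombinant gamete class with expected frequency r/2 = 0.320/2 = 0.1600.
That is 0.1600 = 16.0% of the progeny.

16.0%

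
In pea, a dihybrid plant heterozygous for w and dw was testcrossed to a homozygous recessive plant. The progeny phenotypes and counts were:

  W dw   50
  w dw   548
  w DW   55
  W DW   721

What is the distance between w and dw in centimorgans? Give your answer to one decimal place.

7.6 centimorgans

The two most frequent classes, W DW (721) and w dw (548), are the parental types, so the F1 was W DW / w dw.
The recombinant classes are W dw and w DW: 50 + 55 = 105.
Recombination frequency = 105/1374 = 0.0764 ≈ 7.6%, i.e. 7.6 centimorgans.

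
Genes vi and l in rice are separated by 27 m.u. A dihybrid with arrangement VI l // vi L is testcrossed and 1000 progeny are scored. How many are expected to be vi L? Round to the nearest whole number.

365

A map distance of 27 m.u. corresponds to a recombination frequency of 0.270.
The F1 is VI l / vi L, so vi L is a parental gamete class with expected frequency (1 − r)/2 = 0.730/2 = 0.3650.
Expected number = 0.3650 × 1000 = 365.00 ≈ 365.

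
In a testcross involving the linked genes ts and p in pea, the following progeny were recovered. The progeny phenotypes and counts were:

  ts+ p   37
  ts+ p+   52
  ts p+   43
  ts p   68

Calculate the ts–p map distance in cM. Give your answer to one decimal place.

40.0 cM

The two most frequent classes, ts+ p+ (52) and ts p (68), are the parental types, so the F1 was ts+ p+ / ts p.
The recombinant classes are ts+ p and ts p+: 37 + 43 = 80.
Recombination frequency = 80/200 = 0.4000 ≈ 40.0%, i.e. 40.0 cM.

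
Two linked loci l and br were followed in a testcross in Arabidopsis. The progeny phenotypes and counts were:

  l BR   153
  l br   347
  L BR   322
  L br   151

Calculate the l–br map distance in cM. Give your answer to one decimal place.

31.2 cM

The two most frequent classes, L BR (322) and l br (347), are the parental types, so the F1 was L BR / l br.
The recombinant classes are L br and l BR: 151 + 153 = 304.
Recombination frequency = 304/973 = 0.3124 ≈ 31.2%, i.e. 31.2 cM.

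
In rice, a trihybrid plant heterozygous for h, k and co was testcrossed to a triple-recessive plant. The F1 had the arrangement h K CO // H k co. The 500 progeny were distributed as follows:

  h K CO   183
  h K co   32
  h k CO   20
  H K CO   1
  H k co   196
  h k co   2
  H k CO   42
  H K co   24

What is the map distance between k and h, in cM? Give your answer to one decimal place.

The two rarest classes, H K CO and h k co, are the double crossovers. Comparing them with the parentals, only the h allele has switched, so h is the middle locus and the order is k – h – co.
Crossovers in the k–h interval produce the single-crossover classes h k CO and H K co (20 + 24 = 44) plus the double crossovers (3).
RF(k–h) = (44 + 3) / 500 = 47/500 = 0.0940 → 9.4 cM.

9.4 cM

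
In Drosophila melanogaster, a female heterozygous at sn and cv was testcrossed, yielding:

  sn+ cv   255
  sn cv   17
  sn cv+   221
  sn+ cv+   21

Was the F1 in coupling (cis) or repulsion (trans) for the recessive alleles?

The two most frequent classes are sn+ cv (255) and sn cv+ (221); these are the parental (non-recombinant) types.
So the F1 carried sn+ cv on one chromosome and sn cv+ on the other — the recessive alleles are on opposite chromosomes (trans / repulsion).

trans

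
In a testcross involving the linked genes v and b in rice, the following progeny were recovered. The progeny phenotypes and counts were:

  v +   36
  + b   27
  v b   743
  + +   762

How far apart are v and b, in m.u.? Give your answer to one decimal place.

4.0 m.u.

The two most frequent classes, + + (762) and v b (743), are the parental types, so the F1 was + + / v b.
The recombinant classes are + b and v +: 27 + 36 = 63.
Recombination frequency = 63/1568 = 0.0402 ≈ 4.0%, i.e. 4.0 m.u.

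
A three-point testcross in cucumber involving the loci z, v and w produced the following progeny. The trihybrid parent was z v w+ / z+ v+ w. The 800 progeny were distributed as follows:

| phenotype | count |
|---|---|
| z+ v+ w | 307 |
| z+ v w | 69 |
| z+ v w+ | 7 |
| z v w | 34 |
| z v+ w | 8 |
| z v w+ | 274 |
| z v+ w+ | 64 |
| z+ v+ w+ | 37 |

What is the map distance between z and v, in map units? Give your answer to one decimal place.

18.5 map units

The two rarest classes, z+ v w+ and z v+ w, are the double crossovers. Comparing them with the parentals, only the z allele has switched, so z is the middle locus and the order is w – z – v.
Crossovers in the z–v interval produce the single-crossover classes z v+ w+ and z+ v w (64 + 69 = 133) plus the double crossovers (15).
RF(z–v) = (133 + 15) / 800 = 148/800 = 0.1850 → 18.5 map units.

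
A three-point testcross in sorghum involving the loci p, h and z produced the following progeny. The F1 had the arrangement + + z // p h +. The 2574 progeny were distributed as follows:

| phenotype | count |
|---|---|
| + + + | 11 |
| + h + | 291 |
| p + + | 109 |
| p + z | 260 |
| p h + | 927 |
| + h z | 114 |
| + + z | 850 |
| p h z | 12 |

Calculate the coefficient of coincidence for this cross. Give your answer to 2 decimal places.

0.42

The two rarest classes, + + + and p h z, are the double crossovers. Comparing them with the parentals, only the z allele has switched, so z is the middle locus and the order is p – z – h.
p–z: (551 + 23)/2574 = 0.2230; z–h: (223 + 23)/2574 = 0.0956.
Expected DCO frequency = 0.2230 × 0.0956 ≈ 0.02132; observed = 23/2574 ≈ 0.00894.
Coefficient of coincidence = 0.00894/0.02132 ≈ 0.42.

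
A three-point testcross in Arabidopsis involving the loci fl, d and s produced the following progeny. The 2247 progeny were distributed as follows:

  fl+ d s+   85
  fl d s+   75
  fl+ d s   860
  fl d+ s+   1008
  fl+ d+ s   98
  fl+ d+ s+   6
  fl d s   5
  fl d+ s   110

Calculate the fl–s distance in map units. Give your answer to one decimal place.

The two most frequent reciprocal classes, fl d+ s+ and fl+ d s, are the parental types, so the F1 was fl d+ s+ / fl+ d s.
The two rarest classes, fl+ d+ s+ and fl d s, are the double crossovers. Comparing them with the parentals, only the fl allele has switched, so fl is the middle locus and the order is d – fl – s.
Crossovers in the fl–s interval produce the single-crossover classes fl d+ s and fl+ d s+ (110 + 85 = 195) plus the double crossovers (11).
RF(fl–s) = (195 + 11) / 2247 = 206/2247 = 0.0917 → 9.2 map units.

9.2 map units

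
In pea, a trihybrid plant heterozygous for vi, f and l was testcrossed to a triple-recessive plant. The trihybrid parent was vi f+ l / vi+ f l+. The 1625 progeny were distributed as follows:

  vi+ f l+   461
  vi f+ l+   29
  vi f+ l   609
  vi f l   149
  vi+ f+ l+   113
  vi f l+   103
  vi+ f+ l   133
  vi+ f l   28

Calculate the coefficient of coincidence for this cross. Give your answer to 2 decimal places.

The two rarest classes, vi f+ l+ and vi+ f l, are the double crossovers. Comparing them with the parentals, only the l allele has switched, so l is the middle locus and the order is f – l – vi.
f–l: (262 + 57)/1625 = 0.1963; l–vi: (236 + 57)/1625 = 0.1803.
Expected DCO frequency = 0.1963 × 0.1803 ≈ 0.03539; observed = 57/1625 ≈ 0.03508.
Coefficient of coincidence = 0.03508/0.03539 ≈ 0.99.

0.99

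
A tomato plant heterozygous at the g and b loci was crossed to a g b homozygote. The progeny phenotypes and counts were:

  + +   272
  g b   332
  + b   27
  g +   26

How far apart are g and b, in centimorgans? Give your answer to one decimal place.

The two most frequent classes, + + (272) and g b (332), are the parental types, so the F1 was + + / g b.
The recombinant classes are + b and g +: 27 + 26 = 53.
Recombination frequency = 53/657 = 0.0807 ≈ 8.1%, i.e. 8.1 centimorgans.

8.1 centimorgans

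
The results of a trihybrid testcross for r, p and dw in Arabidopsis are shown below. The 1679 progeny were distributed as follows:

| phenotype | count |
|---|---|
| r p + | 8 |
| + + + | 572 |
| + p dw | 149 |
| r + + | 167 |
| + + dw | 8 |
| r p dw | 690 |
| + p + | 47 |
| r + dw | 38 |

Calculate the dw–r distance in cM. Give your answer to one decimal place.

The two most frequent reciprocal classes, + + + and r p dw, are the parental types, so the F1 was + + + / r p dw.
The two rarest classes, + + dw and r p +, are the double crossovers. Comparing them with the parentals, only the dw allele has switched, so dw is the middle locus and the order is r – dw – p.
Crossovers in the r–dw interval produce the single-crossover classes r + + and + p dw (167 + 149 = 316) plus the double crossovers (16).
RF(r–dw) = (316 + 16) / 1679 = 332/1679 = 0.1977 → 19.8 cM.

19.8 cM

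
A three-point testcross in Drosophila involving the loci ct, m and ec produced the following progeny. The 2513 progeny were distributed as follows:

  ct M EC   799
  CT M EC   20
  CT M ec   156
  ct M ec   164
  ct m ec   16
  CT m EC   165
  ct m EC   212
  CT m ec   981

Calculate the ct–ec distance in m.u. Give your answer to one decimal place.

14.5 m.u.

The two most frequent reciprocal classes, ct M EC and CT m ec, are the parental types, so the F1 was ct M EC / CT m ec.
The two rarest classes, CT M EC and ct m ec, are the double crossovers. Comparing them with the parentals, only the ct allele has switched, so ct is the middle locus and the order is m – ct – ec.
Crossovers in the ct–ec interval produce the single-crossover classes ct M ec and CT m EC (164 + 165 = 329) plus the double crossovers (36).
RF(ct–ec) = (329 + 36) / 2513 = 365/2513 = 0.1452 → 14.5 m.u.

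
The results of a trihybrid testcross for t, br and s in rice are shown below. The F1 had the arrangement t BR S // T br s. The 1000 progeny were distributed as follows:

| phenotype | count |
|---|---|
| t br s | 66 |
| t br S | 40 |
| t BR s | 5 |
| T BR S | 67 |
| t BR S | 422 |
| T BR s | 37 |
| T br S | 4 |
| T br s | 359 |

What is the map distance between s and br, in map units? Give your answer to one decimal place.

The two rarest classes, t BR s and T br S, are the double crossovers. Comparing them with the parentals, only the s allele has switched, so s is the middle locus and the order is br – s – t.
Crossovers in the br–s interval produce the single-crossover classes t br S and T BR s (40 + 37 = 77) plus the double crossovers (9).
RF(br–s) = (77 + 9) / 1000 = 86/1000 = 0.0860 → 8.6 map units.

8.6 map units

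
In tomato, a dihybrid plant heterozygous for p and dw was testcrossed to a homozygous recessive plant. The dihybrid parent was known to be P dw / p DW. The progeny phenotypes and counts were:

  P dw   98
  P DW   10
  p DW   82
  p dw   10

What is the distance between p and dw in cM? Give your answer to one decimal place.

10.0 cM

The recombinant classes are P DW and p dw: 10 + 10 = 20.
Recombination frequency = 20/200 = 0.1000 ≈ 10.0%, i.e. 10.0 cM.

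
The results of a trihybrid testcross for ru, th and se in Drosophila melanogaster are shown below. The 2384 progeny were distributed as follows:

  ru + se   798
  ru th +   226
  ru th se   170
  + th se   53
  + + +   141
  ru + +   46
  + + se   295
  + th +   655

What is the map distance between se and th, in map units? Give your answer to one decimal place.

17.2 map units

The two most frequent reciprocal classes, + th + and ru + se, are the parental types, so the F1 was + th + / ru + se.
The two rarest classes, + th se and ru + +, are the double crossovers. Comparing them with the parentals, only the se allele has switched, so se is the middle locus and the order is ru – se – th.
Crossovers in the se–th interval produce the single-crossover classes + + + and ru th se (141 + 170 = 311) plus the double crossovers (99).
RF(se–th) = (311 + 99) / 2384 = 410/2384 = 0.1720 → 17.2 map units.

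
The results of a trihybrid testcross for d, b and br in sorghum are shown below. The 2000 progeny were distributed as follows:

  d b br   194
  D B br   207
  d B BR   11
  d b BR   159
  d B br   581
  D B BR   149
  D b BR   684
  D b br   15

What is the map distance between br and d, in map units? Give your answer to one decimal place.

19.6 map units

The two most frequent reciprocal classes, D b BR and d B br, are the parental types, so the F1 was D b BR / d B br.
The two rarest classes, D b br and d B BR, are the double crossovers. Comparing them with the parentals, only the br allele has switched, so br is the middle locus and the order is b – br – d.
Crossovers in the br–d interval produce the single-crossover classes d b BR and D B br (159 + 207 = 366) plus the double crossovers (26).
RF(br–d) = (366 + 26) / 2000 = 392/2000 = 0.1960 → 19.6 map units.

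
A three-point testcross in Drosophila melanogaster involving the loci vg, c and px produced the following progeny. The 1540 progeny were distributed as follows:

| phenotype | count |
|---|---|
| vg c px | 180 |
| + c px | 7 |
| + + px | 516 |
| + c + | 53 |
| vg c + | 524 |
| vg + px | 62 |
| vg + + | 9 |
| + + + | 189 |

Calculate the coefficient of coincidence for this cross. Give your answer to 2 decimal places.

The two most frequent reciprocal classes, + + px and vg c +, are the parental types, so the F1 was + + px / vg c +.
The two rarest classes, + c px and vg + +, are the double crossovers. Comparing them with the parentals, only the c allele has switched, so c is the middle locus and the order is px – c – vg.
px–c: (369 + 16)/1540 = 0.2500; c–vg: (115 + 16)/1540 = 0.0851.
Expected DCO frequency = 0.2500 × 0.0851 ≈ 0.02127; observed = 16/1540 ≈ 0.01039.
Coefficient of coincidence = 0.01039/0.02127 ≈ 0.49.

0.49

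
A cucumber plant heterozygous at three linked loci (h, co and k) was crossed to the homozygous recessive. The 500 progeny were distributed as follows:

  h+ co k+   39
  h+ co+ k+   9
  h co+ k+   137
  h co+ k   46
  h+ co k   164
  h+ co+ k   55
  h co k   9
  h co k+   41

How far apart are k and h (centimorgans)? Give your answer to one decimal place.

20.6 centimorgans

The two most frequent reciprocal classes, h+ co k and h co+ k+, are the parental types, so the F1 was h+ co k / h co+ k+.
The two rarest classes, h co k and h+ co+ k+, are the double crossovers. Comparing them with the parentals, only the h allele has switched, so h is the middle locus and the order is k – h – co.
Crossovers in the k–h interval produce the single-crossover classes h+ co k+ and h co+ k (39 + 46 = 85) plus the double crossovers (18).
RF(k–h) = (85 + 18) / 500 = 103/500 = 0.2060 → 20.6 centimorgans.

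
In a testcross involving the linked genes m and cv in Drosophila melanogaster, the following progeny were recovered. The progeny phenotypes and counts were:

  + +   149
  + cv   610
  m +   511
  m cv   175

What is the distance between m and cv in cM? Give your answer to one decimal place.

The two most frequent classes, + cv (610) and m + (511), are the parental types, so the F1 was + cv / m +.
The recombinant classes are + + and m cv: 149 + 175 = 324.
Recombination frequency = 324/1445 = 0.2242 ≈ 22.4%, i.e. 22.4 cM.

22.4 cM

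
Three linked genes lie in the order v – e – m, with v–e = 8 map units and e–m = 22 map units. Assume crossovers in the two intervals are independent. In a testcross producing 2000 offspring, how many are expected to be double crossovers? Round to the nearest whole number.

Map distances give recombination frequencies of 0.080 and 0.220 for the two intervals.
With no interference, expected double-crossover frequency = 0.080 × 0.220 = 0.01760.
Expected number = 0.01760 × 2000 = 35.20 ≈ 35.

35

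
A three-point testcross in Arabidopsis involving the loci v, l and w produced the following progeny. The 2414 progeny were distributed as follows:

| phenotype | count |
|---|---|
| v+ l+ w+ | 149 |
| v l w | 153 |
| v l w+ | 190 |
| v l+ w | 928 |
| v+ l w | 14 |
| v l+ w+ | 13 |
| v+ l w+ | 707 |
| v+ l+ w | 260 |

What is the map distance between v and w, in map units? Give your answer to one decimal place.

The two most frequent reciprocal classes, v l+ w and v+ l w+, are the parental types, so the F1 was v l+ w / v+ l w+.
The two rarest classes, v l+ w+ and v+ l w, are the double crossovers. Comparing them with the parentals, only the w allele has switched, so w is the middle locus and the order is l – w – v.
Crossovers in the w–v interval produce the single-crossover classes v+ l+ w and v l w+ (260 + 190 = 450) plus the double crossovers (27).
RF(w–v) = (450 + 27) / 2414 = 477/2414 = 0.1976 → 19.8 map units.

19.8 map units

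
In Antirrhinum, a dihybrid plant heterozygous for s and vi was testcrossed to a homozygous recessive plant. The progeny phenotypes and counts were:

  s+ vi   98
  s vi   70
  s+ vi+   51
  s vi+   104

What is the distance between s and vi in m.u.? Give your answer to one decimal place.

37.5 m.u.

The two most frequent classes, s+ vi (98) and s vi+ (104), are the parental types, so the F1 was s+ vi / s vi+.
The recombinant classes are s+ vi+ and s vi: 51 + 70 = 121.
Recombination frequency = 121/323 = 0.3746 ≈ 37.5%, i.e. 37.5 m.u.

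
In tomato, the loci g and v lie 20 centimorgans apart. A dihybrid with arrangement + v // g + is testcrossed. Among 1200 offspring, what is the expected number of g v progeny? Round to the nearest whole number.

120

A map distance of 20 centimorgans corresponds to a recombination frequency of 0.200.
The F1 is + v / g +, so g v is a recombinant gamete class with expected frequency r/2 = 0.200/2 = 0.1000.
Expected number = 0.1000 × 1200 = 120.00 ≈ 120.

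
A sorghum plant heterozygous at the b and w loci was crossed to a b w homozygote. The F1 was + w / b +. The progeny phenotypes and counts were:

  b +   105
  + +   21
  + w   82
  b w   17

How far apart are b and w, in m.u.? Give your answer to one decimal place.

16.9 m.u.

The recombinant classes are + + and b w: 21 + 17 = 38.
Recombination frequency = 38/225 = 0.1689 ≈ 16.9%, i.e. 16.9 m.u.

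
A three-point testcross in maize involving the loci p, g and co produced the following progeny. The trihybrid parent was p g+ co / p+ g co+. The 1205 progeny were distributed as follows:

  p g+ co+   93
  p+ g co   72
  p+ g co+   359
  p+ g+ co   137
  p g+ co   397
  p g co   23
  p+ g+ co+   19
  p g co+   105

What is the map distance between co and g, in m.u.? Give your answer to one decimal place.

17.2 m.u.

The two rarest classes, p g co and p+ g+ co+, are the double crossovers. Comparing them with the parentals, only the g allele has switched, so g is the middle locus and the order is p – g – co.
Crossovers in the g–co interval produce the single-crossover classes p g+ co+ and p+ g co (93 + 72 = 165) plus the double crossovers (42).
RF(g–co) = (165 + 42) / 1205 = 207/1205 = 0.1718 → 17.2 m.u.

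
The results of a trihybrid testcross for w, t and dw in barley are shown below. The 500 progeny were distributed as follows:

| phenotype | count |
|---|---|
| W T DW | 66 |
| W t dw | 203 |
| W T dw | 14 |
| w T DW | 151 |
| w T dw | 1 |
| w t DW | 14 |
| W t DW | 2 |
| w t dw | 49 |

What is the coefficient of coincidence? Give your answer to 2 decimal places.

The two most frequent reciprocal classes, W t dw and w T DW, are the parental types, so the F1 was W t dw / w T DW.
The two rarest classes, W t DW and w T dw, are the double crossovers. Comparing them with the parentals, only the dw allele has switched, so dw is the middle locus and the order is w – dw – t.
w–dw: (115 + 3)/500 = 0.2360; dw–t: (28 + 3)/500 = 0.0620.
Expected DCO frequency = 0.2360 × 0.0620 ≈ 0.01463; observed = 3/500 ≈ 0.00600.
Coefficient of coincidence = 0.00600/0.01463 ≈ 0.41.

0.41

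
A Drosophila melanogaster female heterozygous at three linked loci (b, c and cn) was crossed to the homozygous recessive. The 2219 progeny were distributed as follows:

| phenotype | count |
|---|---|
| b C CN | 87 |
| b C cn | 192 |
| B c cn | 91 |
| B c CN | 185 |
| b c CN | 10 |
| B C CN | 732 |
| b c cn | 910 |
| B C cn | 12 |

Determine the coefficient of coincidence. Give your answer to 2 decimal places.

0.61

The two most frequent reciprocal classes, B C CN and b c cn, are the parental types, so the F1 was B C CN / b c cn.
The two rarest classes, B C cn and b c CN, are the double crossovers. Comparing them with the parentals, only the cn allele has switched, so cn is the middle locus and the order is c – cn – b.
c–cn: (377 + 22)/2219 = 0.1798; cn–b: (178 + 22)/2219 = 0.0901.
Expected DCO frequency = 0.1798 × 0.0901 ≈ 0.01620; observed = 22/2219 ≈ 0.00991.
Coefficient of coincidence = 0.00991/0.01620 ≈ 0.61.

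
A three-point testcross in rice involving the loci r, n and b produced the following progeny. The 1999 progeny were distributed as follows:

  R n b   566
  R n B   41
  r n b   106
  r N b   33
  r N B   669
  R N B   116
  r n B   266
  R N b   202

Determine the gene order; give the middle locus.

The two most frequent reciprocal classes, R n b and r N B, are the parental types, so the F1 was R n b / r N B.
The two rarest classes, R n B and r N b, are the double crossovers. Comparing them with the parentals, only the b allele has switched, so b is the middle locus and the order is n – b – r.

b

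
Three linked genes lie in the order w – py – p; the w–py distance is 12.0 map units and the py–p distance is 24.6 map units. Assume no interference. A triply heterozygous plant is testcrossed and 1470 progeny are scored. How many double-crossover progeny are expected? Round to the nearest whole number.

43

Map distances give recombination frequencies of 0.120 and 0.246 for the two intervals.
With no interference, expected double-crossover frequency = 0.120 × 0.246 = 0.02952.
Expected number = 0.02952 × 1470 = 43.39 ≈ 43.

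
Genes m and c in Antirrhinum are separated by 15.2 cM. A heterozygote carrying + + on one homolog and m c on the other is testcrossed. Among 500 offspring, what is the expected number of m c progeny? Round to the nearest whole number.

212

A map distance of 15.2 cM corresponds to a recombination frequency of 0.152.
The F1 is + + / m c, so m c is a parental gamete class with expected frequency (1 − r)/2 = 0.848/2 = 0.4240.
Expected number = 0.4240 × 500 = 212.00 ≈ 212.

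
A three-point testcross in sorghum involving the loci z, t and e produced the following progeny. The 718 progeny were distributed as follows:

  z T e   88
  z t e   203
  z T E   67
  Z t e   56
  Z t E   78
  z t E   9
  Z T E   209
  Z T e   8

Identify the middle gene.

e

The two most frequent reciprocal classes, Z T E and z t e, are the parental types, so the F1 was Z T E / z t e.
The two rarest classes, Z T e and z t E, are the double crossovers. Comparing them with the parentals, only the e allele has switched, so e is the middle locus and the order is t – e – z.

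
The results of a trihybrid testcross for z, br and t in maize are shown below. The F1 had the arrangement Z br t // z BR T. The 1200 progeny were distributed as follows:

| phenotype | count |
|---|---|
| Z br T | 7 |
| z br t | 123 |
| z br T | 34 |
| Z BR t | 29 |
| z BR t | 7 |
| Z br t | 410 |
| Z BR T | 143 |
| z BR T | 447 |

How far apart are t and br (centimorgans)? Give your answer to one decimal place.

The two rarest classes, Z br T and z BR t, are the double crossovers. Comparing them with the parentals, only the t allele has switched, so t is the middle locus and the order is br – t – z.
Crossovers in the br–t interval produce the single-crossover classes Z BR t and z br T (29 + 34 = 63) plus the double crossovers (14).
RF(br–t) = (63 + 14) / 1200 = 77/1200 = 0.0642 → 6.4 centimorgans.

6.4 centimorgans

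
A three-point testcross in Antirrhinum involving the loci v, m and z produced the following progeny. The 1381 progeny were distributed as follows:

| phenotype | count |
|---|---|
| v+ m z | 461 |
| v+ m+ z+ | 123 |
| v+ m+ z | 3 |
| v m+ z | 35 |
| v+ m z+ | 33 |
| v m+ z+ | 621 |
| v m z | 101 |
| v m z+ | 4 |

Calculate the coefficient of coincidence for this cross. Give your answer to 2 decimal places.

0.56

The two most frequent reciprocal classes, v m+ z+ and v+ m z, are the parental types, so the F1 was v m+ z+ / v+ m z.
The two rarest classes, v m z+ and v+ m+ z, are the double crossovers. Comparing them with the parentals, only the m allele has switched, so m is the middle locus and the order is v – m – z.
v–m: (224 + 7)/1381 = 0.1673; m–z: (68 + 7)/1381 = 0.0543.
Expected DCO frequency = 0.1673 × 0.0543 ≈ 0.00908; observed = 7/1381 ≈ 0.00507.
Coefficient of coincidence = 0.00507/0.00908 ≈ 0.56.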